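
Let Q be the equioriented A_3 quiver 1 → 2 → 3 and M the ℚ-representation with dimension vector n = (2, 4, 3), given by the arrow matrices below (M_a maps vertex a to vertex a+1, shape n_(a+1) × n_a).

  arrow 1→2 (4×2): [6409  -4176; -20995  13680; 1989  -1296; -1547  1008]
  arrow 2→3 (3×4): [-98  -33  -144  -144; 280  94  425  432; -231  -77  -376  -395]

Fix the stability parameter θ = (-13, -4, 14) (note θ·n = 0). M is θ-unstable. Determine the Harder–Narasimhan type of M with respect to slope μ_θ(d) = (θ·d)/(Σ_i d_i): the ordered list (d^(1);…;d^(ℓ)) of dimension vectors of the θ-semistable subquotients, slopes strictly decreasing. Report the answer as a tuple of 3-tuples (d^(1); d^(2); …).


Interval decomposition of M: I[1,1], I[1,3], I[2,2], I[2,3]^2.
HN type (ℓ=3): μ^(1)=14; μ^(2)=-4; μ^(3)=-13

((0, 0, 3); (0, 4, 0); (2, 0, 0))


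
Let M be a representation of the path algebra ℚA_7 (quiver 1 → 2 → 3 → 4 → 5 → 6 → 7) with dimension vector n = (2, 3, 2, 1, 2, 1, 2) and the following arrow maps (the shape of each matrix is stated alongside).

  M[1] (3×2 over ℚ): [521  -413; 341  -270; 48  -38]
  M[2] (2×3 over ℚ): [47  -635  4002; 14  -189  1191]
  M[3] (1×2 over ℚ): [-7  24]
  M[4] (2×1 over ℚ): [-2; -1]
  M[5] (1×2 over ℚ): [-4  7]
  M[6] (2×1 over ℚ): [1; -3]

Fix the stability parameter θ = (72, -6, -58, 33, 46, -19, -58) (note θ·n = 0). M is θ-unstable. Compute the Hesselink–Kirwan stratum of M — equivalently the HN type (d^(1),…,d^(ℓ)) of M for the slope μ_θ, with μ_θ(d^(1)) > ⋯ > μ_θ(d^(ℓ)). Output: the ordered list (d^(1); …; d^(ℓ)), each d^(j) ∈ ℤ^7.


Via rank(M_{q-1}∘⋯∘M_p): M ≅ I[1,3], I[1,7], I[2,2], I[5,5], I[7,7].
μ_θ-semistable layers: μ^(1)=46; μ^(2)=8/3; μ^(3)=10/7; μ^(4)=-6; μ^(5)=-58

((0, 0, 0, 0, 1, 0, 0); (1, 1, 1, 0, 0, 0, 0); (1, 1, 1, 1, 1, 1, 1); (0, 1, 0, 0, 0, 0, 0); (0, 0, 0, 0, 0, 0, 1))


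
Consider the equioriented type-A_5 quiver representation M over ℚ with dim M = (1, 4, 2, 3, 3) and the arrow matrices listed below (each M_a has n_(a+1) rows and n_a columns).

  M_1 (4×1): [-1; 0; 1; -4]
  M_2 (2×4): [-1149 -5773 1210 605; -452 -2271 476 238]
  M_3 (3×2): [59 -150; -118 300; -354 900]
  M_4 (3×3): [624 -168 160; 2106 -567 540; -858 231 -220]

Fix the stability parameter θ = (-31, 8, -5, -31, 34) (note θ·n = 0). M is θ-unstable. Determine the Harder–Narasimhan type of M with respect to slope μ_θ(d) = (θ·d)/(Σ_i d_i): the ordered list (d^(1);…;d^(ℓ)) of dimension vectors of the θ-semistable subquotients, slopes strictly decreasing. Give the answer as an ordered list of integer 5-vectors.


Via rank(M_{q-1}∘⋯∘M_p): M ≅ I[1,4], I[2,2]^2, I[2,3], I[4,4], I[4,5], I[5,5]^2.
μ_θ-semistable layers: μ^(1)=34; μ^(2)=8; μ^(3)=3/2; μ^(4)=-28/3; μ^(5)=-31

((0, 0, 0, 0, 3); (0, 2, 0, 0, 0); (0, 1, 1, 0, 0); (0, 1, 1, 1, 0); (1, 0, 0, 2, 0))


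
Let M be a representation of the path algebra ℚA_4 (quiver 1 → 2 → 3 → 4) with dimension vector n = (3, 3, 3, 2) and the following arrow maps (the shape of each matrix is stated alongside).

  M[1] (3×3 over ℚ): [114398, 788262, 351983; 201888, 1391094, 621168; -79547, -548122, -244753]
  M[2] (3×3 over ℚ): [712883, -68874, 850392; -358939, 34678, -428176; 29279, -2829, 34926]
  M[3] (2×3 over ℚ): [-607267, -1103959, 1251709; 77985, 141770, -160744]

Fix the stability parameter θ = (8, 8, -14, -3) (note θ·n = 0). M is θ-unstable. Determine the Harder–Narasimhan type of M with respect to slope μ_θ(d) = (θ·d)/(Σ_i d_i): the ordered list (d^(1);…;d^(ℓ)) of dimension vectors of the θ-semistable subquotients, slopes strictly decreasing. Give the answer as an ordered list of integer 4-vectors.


Via rank(M_{q-1}∘⋯∘M_p): M ≅ I[1,2], I[1,4]^2, I[3,3].
μ_θ-semistable layers: μ^(1)=8; μ^(2)=-1/4; μ^(3)=-14

((1, 1, 0, 0); (2, 2, 2, 2); (0, 0, 1, 0))


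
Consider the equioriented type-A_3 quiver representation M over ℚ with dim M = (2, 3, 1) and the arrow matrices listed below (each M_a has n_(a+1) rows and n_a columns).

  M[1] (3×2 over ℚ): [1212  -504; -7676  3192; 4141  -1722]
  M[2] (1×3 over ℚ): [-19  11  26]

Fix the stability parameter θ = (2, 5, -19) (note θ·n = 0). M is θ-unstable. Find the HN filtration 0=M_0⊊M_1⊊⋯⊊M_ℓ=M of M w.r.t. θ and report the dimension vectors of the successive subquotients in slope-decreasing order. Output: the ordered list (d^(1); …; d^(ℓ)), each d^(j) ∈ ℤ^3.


Via rank(M_{q-1}∘⋯∘M_p): M ≅ I[1,1], I[1,3], I[2,2]^2.
μ_θ-semistable layers: μ^(1)=5; μ^(2)=2; μ^(3)=-4

((0, 2, 0); (1, 0, 0); (1, 1, 1))


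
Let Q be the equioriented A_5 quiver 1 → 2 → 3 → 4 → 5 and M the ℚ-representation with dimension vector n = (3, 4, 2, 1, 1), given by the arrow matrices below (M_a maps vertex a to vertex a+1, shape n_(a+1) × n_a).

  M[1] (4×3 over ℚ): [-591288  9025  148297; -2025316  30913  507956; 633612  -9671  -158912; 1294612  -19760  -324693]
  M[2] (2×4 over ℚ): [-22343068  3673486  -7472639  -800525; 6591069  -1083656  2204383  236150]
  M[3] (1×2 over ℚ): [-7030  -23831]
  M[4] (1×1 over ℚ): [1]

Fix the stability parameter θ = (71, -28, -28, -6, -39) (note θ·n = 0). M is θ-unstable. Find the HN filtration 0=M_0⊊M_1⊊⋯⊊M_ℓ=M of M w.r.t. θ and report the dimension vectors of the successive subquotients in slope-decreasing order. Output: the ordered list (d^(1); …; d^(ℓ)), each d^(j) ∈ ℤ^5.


Interval decomposition of M: I[1,1], I[1,3], I[1,5], I[2,2]^2.
HN type (ℓ=4): μ^(1)=71; μ^(2)=5; μ^(3)=-6; μ^(4)=-28

((1, 0, 0, 0, 0); (1, 1, 1, 0, 0); (1, 1, 1, 1, 1); (0, 2, 0, 0, 0))


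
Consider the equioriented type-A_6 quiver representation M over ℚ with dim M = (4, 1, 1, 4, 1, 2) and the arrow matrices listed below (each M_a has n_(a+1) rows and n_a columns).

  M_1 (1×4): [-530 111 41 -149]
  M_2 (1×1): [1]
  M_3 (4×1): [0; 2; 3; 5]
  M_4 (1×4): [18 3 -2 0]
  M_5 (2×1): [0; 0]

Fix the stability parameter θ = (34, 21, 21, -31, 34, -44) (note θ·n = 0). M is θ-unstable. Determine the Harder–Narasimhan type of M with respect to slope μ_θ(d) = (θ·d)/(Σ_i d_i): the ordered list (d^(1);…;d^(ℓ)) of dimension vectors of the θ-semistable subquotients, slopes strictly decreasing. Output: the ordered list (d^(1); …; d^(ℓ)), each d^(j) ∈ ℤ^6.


Via rank(M_{q-1}∘⋯∘M_p): M ≅ I[1,1]^3, I[1,4], I[4,4]^2, I[4,5], I[6,6]^2.
μ_θ-semistable layers: μ^(1)=34; μ^(2)=45/4; μ^(3)=-31; μ^(4)=-44

((3, 0, 0, 0, 1, 0); (1, 1, 1, 1, 0, 0); (0, 0, 0, 3, 0, 0); (0, 0, 0, 0, 0, 2))


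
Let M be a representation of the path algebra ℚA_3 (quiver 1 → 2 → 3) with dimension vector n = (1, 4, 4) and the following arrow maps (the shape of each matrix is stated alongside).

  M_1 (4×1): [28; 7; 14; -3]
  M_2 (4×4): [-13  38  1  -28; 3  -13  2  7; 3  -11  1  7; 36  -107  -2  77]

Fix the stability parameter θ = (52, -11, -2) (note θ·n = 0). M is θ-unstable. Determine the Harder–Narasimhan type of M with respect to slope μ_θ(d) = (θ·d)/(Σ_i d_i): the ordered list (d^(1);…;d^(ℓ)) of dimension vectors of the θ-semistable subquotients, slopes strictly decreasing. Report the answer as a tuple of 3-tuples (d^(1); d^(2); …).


Interval decomposition of M: I[1,2], I[2,3]^3, I[3,3].
HN type (ℓ=3): μ^(1)=41/2; μ^(2)=-2; μ^(3)=-11

((1, 1, 0); (0, 0, 4); (0, 3, 0))


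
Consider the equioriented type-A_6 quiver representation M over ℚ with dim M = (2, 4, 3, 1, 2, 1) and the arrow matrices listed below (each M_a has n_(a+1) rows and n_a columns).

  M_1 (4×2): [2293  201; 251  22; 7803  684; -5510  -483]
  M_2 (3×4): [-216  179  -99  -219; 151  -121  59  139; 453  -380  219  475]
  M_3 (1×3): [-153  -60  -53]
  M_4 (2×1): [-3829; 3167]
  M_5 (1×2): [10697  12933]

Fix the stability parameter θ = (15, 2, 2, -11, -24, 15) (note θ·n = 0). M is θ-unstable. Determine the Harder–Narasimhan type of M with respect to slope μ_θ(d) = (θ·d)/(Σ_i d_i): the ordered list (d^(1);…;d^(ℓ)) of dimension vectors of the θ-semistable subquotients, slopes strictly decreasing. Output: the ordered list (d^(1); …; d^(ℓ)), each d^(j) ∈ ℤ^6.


Via rank(M_{q-1}∘⋯∘M_p): M ≅ I[1,3], I[1,6], I[2,2], I[2,3], I[5,5].
μ_θ-semistable layers: μ^(1)=15; μ^(2)=19/3; μ^(3)=2; μ^(4)=-16/5; μ^(5)=-24

((0, 0, 0, 0, 0, 1); (1, 1, 1, 0, 0, 0); (0, 2, 1, 0, 0, 0); (1, 1, 1, 1, 1, 0); (0, 0, 0, 0, 1, 0))


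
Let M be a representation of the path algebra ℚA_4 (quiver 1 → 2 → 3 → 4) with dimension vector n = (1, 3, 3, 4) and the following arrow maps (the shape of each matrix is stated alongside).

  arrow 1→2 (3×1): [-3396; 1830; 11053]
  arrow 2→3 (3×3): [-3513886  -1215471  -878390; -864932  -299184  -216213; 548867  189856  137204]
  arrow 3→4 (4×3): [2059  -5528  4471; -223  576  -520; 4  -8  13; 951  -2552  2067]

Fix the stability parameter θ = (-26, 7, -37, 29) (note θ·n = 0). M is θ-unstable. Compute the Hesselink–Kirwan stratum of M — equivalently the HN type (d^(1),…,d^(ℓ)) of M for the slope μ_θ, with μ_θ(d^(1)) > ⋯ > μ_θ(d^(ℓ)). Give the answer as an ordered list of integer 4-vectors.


Barcode: M ≅ I[1,3], I[2,4]^2, I[4,4]^2. HN layers by μ_θ (3 steps, strictly decreasing):
  μ^(1)=29; μ^(2)=-15; μ^(3)=-26

((0, 0, 0, 4); (0, 3, 3, 0); (1, 0, 0, 0))


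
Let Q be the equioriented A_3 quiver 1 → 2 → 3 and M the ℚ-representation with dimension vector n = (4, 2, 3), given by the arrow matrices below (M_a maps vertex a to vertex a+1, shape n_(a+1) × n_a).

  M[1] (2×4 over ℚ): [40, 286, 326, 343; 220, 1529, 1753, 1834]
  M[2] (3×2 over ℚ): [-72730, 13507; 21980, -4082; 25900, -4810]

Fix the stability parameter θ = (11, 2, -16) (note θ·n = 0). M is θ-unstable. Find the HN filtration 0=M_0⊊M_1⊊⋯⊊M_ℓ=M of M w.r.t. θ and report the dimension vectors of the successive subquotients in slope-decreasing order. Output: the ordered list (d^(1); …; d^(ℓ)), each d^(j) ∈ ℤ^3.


Via rank(M_{q-1}∘⋯∘M_p): M ≅ I[1,1]^2, I[1,2], I[1,3], I[3,3]^2.
μ_θ-semistable layers: μ^(1)=11; μ^(2)=13/2; μ^(3)=-1; μ^(4)=-16

((2, 0, 0); (1, 1, 0); (1, 1, 1); (0, 0, 2))


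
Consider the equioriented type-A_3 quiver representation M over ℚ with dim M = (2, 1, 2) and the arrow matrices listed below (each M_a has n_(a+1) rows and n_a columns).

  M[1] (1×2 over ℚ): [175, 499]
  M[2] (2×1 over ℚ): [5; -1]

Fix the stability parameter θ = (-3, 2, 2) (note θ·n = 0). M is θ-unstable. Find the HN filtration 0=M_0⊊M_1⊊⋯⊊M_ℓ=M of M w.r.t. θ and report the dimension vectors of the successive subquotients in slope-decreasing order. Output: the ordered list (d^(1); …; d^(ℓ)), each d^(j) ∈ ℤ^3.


Interval decomposition of M: I[1,1], I[1,3], I[3,3].
HN type (ℓ=2): μ^(1)=2; μ^(2)=-3

((0, 1, 2); (2, 0, 0))


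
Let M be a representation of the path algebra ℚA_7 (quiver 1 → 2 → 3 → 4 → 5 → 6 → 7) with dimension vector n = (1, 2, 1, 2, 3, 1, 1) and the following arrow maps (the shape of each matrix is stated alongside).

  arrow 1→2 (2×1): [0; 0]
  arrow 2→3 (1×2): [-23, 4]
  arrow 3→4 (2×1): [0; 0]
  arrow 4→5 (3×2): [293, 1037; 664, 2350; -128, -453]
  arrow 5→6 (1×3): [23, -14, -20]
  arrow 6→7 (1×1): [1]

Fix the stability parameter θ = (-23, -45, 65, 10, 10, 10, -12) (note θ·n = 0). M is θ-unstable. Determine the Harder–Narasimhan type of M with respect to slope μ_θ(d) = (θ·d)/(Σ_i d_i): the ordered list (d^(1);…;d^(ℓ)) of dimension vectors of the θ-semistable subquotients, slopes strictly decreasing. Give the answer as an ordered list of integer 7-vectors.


Barcode: M ≅ I[1,1], I[2,2], I[2,3], I[4,5], I[4,7], I[5,5]. HN layers by μ_θ (5 steps, strictly decreasing):
  μ^(1)=65; μ^(2)=10; μ^(3)=9/2; μ^(4)=-23; μ^(5)=-45

((0, 0, 1, 0, 0, 0, 0); (0, 0, 0, 1, 2, 0, 0); (0, 0, 0, 1, 1, 1, 1); (1, 0, 0, 0, 0, 0, 0); (0, 2, 0, 0, 0, 0, 0))


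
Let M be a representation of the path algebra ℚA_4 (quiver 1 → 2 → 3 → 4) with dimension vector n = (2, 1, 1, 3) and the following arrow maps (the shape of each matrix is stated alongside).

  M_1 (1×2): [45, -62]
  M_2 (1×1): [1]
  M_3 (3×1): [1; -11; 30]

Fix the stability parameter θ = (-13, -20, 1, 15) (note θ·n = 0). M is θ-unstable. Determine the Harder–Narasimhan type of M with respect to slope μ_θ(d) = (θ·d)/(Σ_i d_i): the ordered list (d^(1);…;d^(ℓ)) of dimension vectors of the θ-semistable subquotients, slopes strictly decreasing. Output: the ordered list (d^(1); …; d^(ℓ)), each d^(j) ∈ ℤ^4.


Interval decomposition of M: I[1,1], I[1,4], I[4,4]^2.
HN type (ℓ=4): μ^(1)=15; μ^(2)=1; μ^(3)=-13; μ^(4)=-33/2

((0, 0, 0, 3); (0, 0, 1, 0); (1, 0, 0, 0); (1, 1, 0, 0))


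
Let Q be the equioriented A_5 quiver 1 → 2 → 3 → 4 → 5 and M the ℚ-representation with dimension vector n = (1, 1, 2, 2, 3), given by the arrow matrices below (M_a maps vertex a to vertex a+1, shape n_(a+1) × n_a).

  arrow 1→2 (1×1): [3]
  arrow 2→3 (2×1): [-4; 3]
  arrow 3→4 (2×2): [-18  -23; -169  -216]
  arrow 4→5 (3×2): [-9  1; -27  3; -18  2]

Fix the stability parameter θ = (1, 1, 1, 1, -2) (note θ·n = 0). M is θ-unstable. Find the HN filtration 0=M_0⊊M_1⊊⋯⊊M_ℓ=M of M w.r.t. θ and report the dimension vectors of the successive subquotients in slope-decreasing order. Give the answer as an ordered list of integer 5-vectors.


Interval decomposition of M: I[1,5], I[3,4], I[5,5]^2.
HN type (ℓ=3): μ^(1)=1; μ^(2)=2/5; μ^(3)=-2

((0, 0, 1, 1, 0); (1, 1, 1, 1, 1); (0, 0, 0, 0, 2))


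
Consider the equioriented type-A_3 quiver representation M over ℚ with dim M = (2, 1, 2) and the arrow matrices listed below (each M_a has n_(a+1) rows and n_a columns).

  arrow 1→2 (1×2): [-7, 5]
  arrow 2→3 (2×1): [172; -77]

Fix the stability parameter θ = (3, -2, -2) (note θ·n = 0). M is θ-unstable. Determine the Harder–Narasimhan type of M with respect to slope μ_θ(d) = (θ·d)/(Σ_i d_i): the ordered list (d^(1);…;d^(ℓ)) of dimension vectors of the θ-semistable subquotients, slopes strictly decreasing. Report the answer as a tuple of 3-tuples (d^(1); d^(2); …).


Interval decomposition of M: I[1,1], I[1,3], I[3,3].
HN type (ℓ=3): μ^(1)=3; μ^(2)=-1/3; μ^(3)=-2

((1, 0, 0); (1, 1, 1); (0, 0, 1))


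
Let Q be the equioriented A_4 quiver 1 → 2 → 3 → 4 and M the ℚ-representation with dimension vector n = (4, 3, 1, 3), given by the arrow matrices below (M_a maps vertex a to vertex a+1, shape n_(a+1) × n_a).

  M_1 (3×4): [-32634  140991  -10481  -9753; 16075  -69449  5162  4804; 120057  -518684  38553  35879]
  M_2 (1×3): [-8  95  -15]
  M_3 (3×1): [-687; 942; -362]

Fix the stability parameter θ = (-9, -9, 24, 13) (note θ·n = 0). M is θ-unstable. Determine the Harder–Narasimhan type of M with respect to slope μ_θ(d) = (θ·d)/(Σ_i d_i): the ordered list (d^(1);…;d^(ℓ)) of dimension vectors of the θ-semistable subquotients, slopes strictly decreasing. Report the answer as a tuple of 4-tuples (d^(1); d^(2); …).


Barcode: M ≅ I[1,1], I[1,2]^2, I[1,4], I[4,4]^2. HN layers by μ_θ (3 steps, strictly decreasing):
  μ^(1)=37/2; μ^(2)=13; μ^(3)=-9

((0, 0, 1, 1); (0, 0, 0, 2); (4, 3, 0, 0))


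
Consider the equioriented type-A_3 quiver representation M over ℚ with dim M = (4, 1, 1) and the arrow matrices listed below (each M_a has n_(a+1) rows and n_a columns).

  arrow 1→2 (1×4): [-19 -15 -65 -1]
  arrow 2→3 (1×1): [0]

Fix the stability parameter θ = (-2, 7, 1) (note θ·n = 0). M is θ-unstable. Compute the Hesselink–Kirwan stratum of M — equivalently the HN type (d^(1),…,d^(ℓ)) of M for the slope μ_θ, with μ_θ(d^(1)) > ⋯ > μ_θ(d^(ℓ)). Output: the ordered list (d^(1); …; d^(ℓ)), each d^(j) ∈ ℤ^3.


Interval decomposition of M: I[1,1]^3, I[1,2], I[3,3].
HN type (ℓ=3): μ^(1)=7; μ^(2)=1; μ^(3)=-2

((0, 1, 0); (0, 0, 1); (4, 0, 0))


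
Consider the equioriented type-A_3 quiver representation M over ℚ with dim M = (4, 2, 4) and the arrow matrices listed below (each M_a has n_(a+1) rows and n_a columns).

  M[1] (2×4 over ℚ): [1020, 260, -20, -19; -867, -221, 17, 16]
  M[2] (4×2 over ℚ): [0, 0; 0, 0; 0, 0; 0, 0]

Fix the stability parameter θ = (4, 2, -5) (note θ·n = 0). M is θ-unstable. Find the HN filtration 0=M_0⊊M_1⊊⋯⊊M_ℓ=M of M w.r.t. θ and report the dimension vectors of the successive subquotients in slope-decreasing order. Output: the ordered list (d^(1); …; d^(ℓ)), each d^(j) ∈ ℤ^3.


Interval decomposition of M: I[1,1]^2, I[1,2]^2, I[3,3]^4.
HN type (ℓ=3): μ^(1)=4; μ^(2)=3; μ^(3)=-5

((2, 0, 0); (2, 2, 0); (0, 0, 4))


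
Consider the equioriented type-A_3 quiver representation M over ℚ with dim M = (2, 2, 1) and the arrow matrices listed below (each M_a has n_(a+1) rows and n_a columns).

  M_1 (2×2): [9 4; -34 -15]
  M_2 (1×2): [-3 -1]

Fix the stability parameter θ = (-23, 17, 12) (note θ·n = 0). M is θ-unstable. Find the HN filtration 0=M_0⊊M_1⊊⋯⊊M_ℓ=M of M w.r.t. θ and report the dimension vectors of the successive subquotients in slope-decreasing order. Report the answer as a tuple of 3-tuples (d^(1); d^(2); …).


Barcode: M ≅ I[1,2], I[1,3]. HN layers by μ_θ (3 steps, strictly decreasing):
  μ^(1)=17; μ^(2)=29/2; μ^(3)=-23

((0, 1, 0); (0, 1, 1); (2, 0, 0))


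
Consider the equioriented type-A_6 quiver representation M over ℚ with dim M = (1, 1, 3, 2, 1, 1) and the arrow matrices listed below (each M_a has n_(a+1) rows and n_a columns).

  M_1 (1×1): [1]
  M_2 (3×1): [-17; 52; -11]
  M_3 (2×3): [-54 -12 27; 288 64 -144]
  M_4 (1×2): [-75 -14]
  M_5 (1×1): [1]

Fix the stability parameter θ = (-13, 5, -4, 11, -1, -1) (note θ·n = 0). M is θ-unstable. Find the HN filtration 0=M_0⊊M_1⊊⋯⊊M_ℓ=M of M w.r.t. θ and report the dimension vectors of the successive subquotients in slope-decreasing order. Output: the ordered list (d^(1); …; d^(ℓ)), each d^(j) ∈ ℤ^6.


Barcode: M ≅ I[1,6], I[3,3]^2, I[4,4]. HN layers by μ_θ (5 steps, strictly decreasing):
  μ^(1)=11; μ^(2)=3; μ^(3)=1/2; μ^(4)=-4; μ^(5)=-13

((0, 0, 0, 1, 0, 0); (0, 0, 0, 1, 1, 1); (0, 1, 1, 0, 0, 0); (0, 0, 2, 0, 0, 0); (1, 0, 0, 0, 0, 0))


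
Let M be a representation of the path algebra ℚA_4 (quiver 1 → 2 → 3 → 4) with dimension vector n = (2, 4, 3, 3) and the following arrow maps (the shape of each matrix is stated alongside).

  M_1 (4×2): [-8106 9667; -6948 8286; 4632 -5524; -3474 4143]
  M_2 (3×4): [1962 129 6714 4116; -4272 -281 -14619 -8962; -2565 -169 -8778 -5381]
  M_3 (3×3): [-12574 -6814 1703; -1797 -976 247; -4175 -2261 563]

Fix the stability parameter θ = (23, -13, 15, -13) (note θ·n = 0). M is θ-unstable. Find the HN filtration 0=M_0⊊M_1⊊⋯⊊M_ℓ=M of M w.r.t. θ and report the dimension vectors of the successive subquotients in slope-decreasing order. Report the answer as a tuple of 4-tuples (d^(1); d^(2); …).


Barcode: M ≅ I[1,1], I[1,2], I[2,4]^3. HN layers by μ_θ (4 steps, strictly decreasing):
  μ^(1)=23; μ^(2)=5; μ^(3)=1; μ^(4)=-13

((1, 0, 0, 0); (1, 1, 0, 0); (0, 0, 3, 3); (0, 3, 0, 0))


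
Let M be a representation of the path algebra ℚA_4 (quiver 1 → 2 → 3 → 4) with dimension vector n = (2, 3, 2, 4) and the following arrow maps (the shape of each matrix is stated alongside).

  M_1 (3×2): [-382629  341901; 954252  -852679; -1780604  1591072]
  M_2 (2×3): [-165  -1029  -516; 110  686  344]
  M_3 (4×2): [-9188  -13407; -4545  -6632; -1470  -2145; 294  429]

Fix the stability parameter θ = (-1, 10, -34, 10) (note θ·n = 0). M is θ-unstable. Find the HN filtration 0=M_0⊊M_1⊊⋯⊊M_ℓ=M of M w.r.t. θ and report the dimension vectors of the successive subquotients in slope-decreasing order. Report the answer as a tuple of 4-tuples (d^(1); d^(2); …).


Interval decomposition of M: I[1,2], I[1,4], I[2,2], I[3,4], I[4,4]^2.
HN type (ℓ=4): μ^(1)=10; μ^(2)=-1; μ^(3)=-25/3; μ^(4)=-34

((0, 2, 0, 4); (1, 0, 0, 0); (1, 1, 1, 0); (0, 0, 1, 0))


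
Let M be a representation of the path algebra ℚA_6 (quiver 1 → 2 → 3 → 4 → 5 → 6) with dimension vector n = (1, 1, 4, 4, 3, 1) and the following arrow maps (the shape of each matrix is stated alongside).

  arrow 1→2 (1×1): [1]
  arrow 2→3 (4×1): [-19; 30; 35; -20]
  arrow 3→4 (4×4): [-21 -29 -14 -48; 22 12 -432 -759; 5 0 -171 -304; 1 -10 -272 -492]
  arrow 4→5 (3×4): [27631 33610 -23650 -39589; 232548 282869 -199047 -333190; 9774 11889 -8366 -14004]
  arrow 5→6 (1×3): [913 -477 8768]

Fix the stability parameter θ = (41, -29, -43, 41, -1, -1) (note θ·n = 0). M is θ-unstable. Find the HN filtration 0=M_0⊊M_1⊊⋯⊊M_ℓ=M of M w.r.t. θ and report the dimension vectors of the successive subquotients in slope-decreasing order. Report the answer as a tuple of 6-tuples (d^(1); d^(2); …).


Interval decomposition of M: I[1,4], I[3,5]^2, I[3,6].
HN type (ℓ=5): μ^(1)=41; μ^(2)=20; μ^(3)=13; μ^(4)=-31/3; μ^(5)=-43

((0, 0, 0, 1, 0, 0); (0, 0, 0, 2, 2, 0); (0, 0, 0, 1, 1, 1); (1, 1, 1, 0, 0, 0); (0, 0, 3, 0, 0, 0))


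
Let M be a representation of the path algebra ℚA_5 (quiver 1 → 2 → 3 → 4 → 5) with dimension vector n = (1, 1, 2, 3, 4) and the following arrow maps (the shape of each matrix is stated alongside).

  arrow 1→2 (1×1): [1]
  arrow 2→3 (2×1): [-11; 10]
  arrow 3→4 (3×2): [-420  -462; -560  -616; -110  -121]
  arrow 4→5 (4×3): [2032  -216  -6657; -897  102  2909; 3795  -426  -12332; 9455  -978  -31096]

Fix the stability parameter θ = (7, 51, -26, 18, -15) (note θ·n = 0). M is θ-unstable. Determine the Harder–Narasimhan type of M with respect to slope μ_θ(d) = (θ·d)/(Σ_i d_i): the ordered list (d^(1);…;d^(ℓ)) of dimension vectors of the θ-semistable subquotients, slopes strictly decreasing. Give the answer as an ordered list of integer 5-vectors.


Barcode: M ≅ I[1,3], I[3,5], I[4,4], I[4,5], I[5,5]^2. HN layers by μ_θ (6 steps, strictly decreasing):
  μ^(1)=18; μ^(2)=25/2; μ^(3)=7; μ^(4)=3/2; μ^(5)=-15; μ^(6)=-26

((0, 0, 0, 1, 0); (0, 1, 1, 0, 0); (1, 0, 0, 0, 0); (0, 0, 0, 2, 2); (0, 0, 0, 0, 2); (0, 0, 1, 0, 0))


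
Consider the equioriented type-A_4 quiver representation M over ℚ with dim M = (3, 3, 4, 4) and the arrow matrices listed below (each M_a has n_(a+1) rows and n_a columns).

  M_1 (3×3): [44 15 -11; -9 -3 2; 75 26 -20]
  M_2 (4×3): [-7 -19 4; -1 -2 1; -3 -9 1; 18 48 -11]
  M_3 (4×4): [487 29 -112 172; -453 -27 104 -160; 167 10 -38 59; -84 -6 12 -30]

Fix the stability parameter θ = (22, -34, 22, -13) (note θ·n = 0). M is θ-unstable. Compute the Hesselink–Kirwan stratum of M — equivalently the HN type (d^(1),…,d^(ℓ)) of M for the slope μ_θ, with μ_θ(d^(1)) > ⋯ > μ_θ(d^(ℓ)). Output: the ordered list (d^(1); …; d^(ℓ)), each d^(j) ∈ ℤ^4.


Interval decomposition of M: I[1,3], I[1,4]^2, I[3,3], I[4,4]^2.
HN type (ℓ=4): μ^(1)=22; μ^(2)=9/2; μ^(3)=-6; μ^(4)=-13

((0, 0, 2, 0); (0, 0, 2, 2); (3, 3, 0, 0); (0, 0, 0, 2))


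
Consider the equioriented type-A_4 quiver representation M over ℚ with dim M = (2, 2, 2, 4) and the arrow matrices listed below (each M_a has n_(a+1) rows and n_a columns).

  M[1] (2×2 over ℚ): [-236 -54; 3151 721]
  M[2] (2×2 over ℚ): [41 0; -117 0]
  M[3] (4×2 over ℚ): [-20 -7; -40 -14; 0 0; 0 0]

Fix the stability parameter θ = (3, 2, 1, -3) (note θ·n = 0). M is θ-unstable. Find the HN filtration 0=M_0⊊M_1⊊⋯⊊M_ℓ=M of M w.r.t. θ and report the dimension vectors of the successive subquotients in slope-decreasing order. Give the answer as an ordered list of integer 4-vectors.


Via rank(M_{q-1}∘⋯∘M_p): M ≅ I[1,2], I[1,4], I[3,3], I[4,4]^3.
μ_θ-semistable layers: μ^(1)=5/2; μ^(2)=1; μ^(3)=3/4; μ^(4)=-3

((1, 1, 0, 0); (0, 0, 1, 0); (1, 1, 1, 1); (0, 0, 0, 3))


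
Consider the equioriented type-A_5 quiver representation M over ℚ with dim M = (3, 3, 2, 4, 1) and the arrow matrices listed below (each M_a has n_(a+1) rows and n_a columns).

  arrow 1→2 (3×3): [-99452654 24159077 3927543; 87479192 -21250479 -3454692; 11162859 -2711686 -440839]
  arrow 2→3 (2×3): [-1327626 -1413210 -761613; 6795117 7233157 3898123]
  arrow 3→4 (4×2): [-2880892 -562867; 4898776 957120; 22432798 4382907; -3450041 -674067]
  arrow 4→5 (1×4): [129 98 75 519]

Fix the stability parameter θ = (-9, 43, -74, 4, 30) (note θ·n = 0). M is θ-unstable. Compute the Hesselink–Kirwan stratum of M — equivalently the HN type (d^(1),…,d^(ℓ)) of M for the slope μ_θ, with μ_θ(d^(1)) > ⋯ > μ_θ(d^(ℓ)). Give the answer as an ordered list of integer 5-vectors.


Via rank(M_{q-1}∘⋯∘M_p): M ≅ I[1,2], I[1,4], I[1,5], I[4,4]^2.
μ_θ-semistable layers: μ^(1)=43; μ^(2)=30; μ^(3)=4; μ^(4)=-9; μ^(5)=-40/3

((0, 1, 0, 0, 0); (0, 0, 0, 0, 1); (0, 0, 0, 4, 0); (1, 0, 0, 0, 0); (2, 2, 2, 0, 0))


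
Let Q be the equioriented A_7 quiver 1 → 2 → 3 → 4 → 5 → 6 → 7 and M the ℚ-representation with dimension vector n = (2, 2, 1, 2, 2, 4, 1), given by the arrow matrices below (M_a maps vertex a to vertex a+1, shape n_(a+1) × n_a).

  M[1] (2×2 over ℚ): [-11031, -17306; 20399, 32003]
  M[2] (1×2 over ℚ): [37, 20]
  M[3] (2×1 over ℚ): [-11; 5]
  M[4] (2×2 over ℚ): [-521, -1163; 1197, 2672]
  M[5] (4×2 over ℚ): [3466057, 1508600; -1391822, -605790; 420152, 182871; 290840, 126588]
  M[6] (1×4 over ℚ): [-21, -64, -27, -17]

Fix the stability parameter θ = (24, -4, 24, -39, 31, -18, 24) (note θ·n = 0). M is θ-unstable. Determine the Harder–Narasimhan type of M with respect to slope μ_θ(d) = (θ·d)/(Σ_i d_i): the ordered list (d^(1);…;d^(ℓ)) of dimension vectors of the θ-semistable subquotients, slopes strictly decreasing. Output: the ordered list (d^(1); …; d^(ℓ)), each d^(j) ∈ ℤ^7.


Via rank(M_{q-1}∘⋯∘M_p): M ≅ I[1,2], I[1,7], I[4,6], I[6,6]^2.
μ_θ-semistable layers: μ^(1)=24; μ^(2)=10; μ^(3)=13/2; μ^(4)=5/4; μ^(5)=-18; μ^(6)=-39

((0, 0, 0, 0, 0, 0, 1); (1, 1, 0, 0, 0, 0, 0); (0, 0, 0, 0, 2, 2, 0); (1, 1, 1, 1, 0, 0, 0); (0, 0, 0, 0, 0, 2, 0); (0, 0, 0, 1, 0, 0, 0))


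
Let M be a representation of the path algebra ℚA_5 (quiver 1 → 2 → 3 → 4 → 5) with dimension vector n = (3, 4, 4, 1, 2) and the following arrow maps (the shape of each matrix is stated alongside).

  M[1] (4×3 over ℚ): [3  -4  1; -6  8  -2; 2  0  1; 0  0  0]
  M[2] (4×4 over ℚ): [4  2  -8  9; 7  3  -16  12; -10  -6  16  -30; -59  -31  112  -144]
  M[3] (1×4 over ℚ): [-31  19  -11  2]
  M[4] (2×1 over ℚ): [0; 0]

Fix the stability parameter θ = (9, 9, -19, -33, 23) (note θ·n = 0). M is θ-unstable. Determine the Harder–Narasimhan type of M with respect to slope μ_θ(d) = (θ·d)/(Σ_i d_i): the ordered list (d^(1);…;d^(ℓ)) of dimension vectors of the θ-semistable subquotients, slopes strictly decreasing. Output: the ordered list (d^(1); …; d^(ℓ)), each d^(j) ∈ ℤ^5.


Interval decomposition of M: I[1,1], I[1,3], I[1,4], I[2,2]^2, I[3,3]^2, I[5,5]^2.
HN type (ℓ=5): μ^(1)=23; μ^(2)=9; μ^(3)=-1/3; μ^(4)=-17/2; μ^(5)=-19

((0, 0, 0, 0, 2); (1, 2, 0, 0, 0); (1, 1, 1, 0, 0); (1, 1, 1, 1, 0); (0, 0, 2, 0, 0))


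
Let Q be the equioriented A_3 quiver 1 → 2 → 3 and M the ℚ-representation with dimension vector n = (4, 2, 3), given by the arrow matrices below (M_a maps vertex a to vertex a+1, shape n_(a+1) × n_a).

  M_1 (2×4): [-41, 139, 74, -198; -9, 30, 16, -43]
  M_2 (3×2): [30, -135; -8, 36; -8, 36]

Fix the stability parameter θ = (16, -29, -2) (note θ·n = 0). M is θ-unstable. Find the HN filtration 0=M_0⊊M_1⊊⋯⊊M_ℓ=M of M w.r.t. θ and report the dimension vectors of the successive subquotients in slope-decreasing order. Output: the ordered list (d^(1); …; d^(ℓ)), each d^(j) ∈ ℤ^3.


Interval decomposition of M: I[1,1]^2, I[1,2], I[1,3], I[3,3]^2.
HN type (ℓ=3): μ^(1)=16; μ^(2)=-2; μ^(3)=-13/2

((2, 0, 0); (0, 0, 3); (2, 2, 0))


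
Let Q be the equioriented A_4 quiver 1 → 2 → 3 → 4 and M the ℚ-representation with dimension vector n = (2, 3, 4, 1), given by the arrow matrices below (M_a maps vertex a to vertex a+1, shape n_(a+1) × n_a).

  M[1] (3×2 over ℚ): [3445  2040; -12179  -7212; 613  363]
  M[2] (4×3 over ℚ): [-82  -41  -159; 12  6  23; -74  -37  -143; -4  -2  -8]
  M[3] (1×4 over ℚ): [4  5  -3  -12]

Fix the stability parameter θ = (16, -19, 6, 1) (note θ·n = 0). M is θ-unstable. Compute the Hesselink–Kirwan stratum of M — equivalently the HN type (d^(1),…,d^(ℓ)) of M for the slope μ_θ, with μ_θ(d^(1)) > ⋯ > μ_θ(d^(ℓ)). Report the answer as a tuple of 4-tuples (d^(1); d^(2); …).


Via rank(M_{q-1}∘⋯∘M_p): M ≅ I[1,3], I[1,4], I[2,2], I[3,3]^2.
μ_θ-semistable layers: μ^(1)=6; μ^(2)=7/2; μ^(3)=-3/2; μ^(4)=-19

((0, 0, 3, 0); (0, 0, 1, 1); (2, 2, 0, 0); (0, 1, 0, 0))


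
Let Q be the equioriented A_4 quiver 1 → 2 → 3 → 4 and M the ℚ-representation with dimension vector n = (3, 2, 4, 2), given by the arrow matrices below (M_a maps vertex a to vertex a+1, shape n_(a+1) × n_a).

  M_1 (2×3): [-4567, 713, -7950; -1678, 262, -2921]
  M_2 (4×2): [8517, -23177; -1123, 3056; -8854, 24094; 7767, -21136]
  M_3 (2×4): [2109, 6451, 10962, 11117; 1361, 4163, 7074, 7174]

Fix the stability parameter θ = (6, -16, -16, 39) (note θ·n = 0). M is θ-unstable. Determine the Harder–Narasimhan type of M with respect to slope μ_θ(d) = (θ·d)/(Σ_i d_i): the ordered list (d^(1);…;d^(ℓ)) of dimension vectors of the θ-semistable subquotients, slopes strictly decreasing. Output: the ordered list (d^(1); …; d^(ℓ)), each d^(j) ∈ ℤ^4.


Interval decomposition of M: I[1,1], I[1,4]^2, I[3,3]^2.
HN type (ℓ=4): μ^(1)=39; μ^(2)=6; μ^(3)=-26/3; μ^(4)=-16

((0, 0, 0, 2); (1, 0, 0, 0); (2, 2, 2, 0); (0, 0, 2, 0))


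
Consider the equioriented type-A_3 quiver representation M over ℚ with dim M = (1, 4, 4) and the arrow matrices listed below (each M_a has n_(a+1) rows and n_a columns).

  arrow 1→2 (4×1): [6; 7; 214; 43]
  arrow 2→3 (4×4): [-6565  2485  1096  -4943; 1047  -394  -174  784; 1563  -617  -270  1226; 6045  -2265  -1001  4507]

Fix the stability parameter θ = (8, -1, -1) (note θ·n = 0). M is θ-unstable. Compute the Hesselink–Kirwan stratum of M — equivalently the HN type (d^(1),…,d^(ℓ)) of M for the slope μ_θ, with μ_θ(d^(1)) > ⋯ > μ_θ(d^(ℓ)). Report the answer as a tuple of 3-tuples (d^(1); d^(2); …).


Interval decomposition of M: I[1,3], I[2,3]^3.
HN type (ℓ=2): μ^(1)=2; μ^(2)=-1

((1, 1, 1); (0, 3, 3))


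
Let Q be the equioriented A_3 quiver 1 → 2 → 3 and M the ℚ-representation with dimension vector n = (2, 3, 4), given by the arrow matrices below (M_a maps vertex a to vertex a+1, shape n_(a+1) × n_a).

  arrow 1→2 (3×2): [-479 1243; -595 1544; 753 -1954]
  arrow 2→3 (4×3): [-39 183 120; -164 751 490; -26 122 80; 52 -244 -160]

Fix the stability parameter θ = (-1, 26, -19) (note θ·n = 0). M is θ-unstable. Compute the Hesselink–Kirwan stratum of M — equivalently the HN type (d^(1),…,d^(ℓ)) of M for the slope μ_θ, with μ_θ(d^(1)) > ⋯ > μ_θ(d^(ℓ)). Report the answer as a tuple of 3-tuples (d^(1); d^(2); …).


Via rank(M_{q-1}∘⋯∘M_p): M ≅ I[1,3]^2, I[2,2], I[3,3]^2.
μ_θ-semistable layers: μ^(1)=26; μ^(2)=7/2; μ^(3)=-1; μ^(4)=-19

((0, 1, 0); (0, 2, 2); (2, 0, 0); (0, 0, 2))


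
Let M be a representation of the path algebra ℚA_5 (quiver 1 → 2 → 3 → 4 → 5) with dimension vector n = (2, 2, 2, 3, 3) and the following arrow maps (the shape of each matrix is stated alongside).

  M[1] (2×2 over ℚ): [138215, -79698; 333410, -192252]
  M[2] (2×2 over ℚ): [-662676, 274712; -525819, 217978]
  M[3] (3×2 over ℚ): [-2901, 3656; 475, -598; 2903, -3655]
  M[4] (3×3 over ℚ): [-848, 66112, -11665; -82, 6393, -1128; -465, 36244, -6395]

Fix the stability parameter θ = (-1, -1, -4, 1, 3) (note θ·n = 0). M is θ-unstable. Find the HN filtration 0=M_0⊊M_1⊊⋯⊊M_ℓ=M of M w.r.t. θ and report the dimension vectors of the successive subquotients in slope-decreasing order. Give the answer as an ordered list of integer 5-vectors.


Via rank(M_{q-1}∘⋯∘M_p): M ≅ I[1,1], I[1,5], I[2,2], I[3,5], I[4,5].
μ_θ-semistable layers: μ^(1)=3; μ^(2)=1; μ^(3)=-1; μ^(4)=-2; μ^(5)=-4

((0, 0, 0, 0, 3); (0, 0, 0, 3, 0); (1, 1, 0, 0, 0); (1, 1, 1, 0, 0); (0, 0, 1, 0, 0))


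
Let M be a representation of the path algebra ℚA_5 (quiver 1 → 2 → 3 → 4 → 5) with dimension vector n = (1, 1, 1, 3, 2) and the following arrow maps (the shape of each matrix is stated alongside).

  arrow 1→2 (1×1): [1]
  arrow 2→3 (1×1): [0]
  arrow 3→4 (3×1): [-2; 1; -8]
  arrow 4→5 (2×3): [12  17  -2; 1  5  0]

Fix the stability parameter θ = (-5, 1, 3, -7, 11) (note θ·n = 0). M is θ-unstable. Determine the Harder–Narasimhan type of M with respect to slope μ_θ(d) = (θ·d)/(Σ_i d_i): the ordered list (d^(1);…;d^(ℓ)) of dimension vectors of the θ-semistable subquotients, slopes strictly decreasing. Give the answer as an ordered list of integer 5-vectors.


Interval decomposition of M: I[1,2], I[3,5], I[4,4], I[4,5].
HN type (ℓ=5): μ^(1)=11; μ^(2)=1; μ^(3)=-2; μ^(4)=-5; μ^(5)=-7

((0, 0, 0, 0, 2); (0, 1, 0, 0, 0); (0, 0, 1, 1, 0); (1, 0, 0, 0, 0); (0, 0, 0, 2, 0))


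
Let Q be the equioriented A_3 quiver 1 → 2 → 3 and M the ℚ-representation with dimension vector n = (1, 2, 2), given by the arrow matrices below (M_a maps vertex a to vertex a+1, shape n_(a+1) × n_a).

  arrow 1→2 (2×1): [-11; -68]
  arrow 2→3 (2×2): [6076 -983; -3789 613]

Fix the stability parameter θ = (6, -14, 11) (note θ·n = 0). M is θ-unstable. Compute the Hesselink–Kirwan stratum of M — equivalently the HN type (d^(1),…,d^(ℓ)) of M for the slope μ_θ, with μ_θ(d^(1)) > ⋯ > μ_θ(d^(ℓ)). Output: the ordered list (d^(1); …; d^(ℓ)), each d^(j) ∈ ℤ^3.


Interval decomposition of M: I[1,3], I[2,3].
HN type (ℓ=3): μ^(1)=11; μ^(2)=-4; μ^(3)=-14

((0, 0, 2); (1, 1, 0); (0, 1, 0))


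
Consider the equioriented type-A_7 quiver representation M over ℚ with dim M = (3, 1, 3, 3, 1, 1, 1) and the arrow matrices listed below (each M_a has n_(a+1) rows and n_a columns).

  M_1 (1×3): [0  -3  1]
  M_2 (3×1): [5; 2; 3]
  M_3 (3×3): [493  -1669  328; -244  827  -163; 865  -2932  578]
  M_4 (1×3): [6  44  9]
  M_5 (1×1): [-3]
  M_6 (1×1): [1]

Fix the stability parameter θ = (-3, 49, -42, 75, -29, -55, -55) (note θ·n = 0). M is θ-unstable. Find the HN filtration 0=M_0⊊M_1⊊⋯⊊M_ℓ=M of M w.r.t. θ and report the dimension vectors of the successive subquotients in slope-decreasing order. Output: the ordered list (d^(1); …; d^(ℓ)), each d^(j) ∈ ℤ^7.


Barcode: M ≅ I[1,1]^2, I[1,7], I[3,4]^2. HN layers by μ_θ (4 steps, strictly decreasing):
  μ^(1)=75; μ^(2)=-3; μ^(3)=-60/7; μ^(4)=-42

((0, 0, 0, 2, 0, 0, 0); (2, 0, 0, 0, 0, 0, 0); (1, 1, 1, 1, 1, 1, 1); (0, 0, 2, 0, 0, 0, 0))


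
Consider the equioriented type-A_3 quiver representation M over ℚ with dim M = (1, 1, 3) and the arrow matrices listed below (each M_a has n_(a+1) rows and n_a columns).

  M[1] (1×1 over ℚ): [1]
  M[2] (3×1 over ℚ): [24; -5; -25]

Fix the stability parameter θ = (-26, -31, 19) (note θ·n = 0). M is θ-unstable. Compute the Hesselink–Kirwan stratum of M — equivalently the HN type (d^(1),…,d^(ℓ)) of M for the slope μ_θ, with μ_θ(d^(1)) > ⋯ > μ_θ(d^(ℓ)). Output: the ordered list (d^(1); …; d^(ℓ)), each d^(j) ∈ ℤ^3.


Via rank(M_{q-1}∘⋯∘M_p): M ≅ I[1,3], I[3,3]^2.
μ_θ-semistable layers: μ^(1)=19; μ^(2)=-57/2

((0, 0, 3); (1, 1, 0))


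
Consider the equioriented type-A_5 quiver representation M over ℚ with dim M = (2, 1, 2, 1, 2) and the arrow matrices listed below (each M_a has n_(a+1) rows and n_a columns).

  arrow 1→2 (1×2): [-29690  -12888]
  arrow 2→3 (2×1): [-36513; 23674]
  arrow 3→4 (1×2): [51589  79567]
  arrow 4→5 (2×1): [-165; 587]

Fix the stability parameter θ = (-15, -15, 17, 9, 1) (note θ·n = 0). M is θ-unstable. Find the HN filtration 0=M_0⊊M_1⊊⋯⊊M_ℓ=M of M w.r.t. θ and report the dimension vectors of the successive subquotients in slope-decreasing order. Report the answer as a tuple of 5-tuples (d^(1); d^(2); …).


Via rank(M_{q-1}∘⋯∘M_p): M ≅ I[1,1], I[1,5], I[3,3], I[5,5].
μ_θ-semistable layers: μ^(1)=17; μ^(2)=9; μ^(3)=1; μ^(4)=-15

((0, 0, 1, 0, 0); (0, 0, 1, 1, 1); (0, 0, 0, 0, 1); (2, 1, 0, 0, 0))


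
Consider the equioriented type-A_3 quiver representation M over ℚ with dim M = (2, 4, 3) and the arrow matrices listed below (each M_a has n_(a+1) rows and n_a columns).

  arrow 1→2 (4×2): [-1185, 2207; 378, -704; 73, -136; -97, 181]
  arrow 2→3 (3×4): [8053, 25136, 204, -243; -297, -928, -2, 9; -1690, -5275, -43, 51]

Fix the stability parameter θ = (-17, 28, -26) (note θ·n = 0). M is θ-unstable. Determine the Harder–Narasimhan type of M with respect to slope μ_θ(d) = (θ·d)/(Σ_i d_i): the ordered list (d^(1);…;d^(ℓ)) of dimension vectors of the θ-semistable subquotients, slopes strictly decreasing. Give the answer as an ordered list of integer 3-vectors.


Barcode: M ≅ I[1,3]^2, I[2,2], I[2,3]. HN layers by μ_θ (3 steps, strictly decreasing):
  μ^(1)=28; μ^(2)=1; μ^(3)=-17

((0, 1, 0); (0, 3, 3); (2, 0, 0))


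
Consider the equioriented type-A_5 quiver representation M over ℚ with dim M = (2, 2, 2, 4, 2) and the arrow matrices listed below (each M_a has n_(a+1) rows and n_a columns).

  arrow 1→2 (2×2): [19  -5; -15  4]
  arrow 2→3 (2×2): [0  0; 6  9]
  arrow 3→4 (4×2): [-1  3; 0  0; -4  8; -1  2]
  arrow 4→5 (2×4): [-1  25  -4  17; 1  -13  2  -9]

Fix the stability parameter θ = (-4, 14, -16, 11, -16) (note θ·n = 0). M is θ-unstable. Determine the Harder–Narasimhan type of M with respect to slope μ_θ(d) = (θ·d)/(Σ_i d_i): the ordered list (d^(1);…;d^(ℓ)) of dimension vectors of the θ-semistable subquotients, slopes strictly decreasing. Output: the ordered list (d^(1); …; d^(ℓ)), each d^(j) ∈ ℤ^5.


Via rank(M_{q-1}∘⋯∘M_p): M ≅ I[1,2], I[1,5], I[3,4], I[4,4], I[4,5].
μ_θ-semistable layers: μ^(1)=14; μ^(2)=11; μ^(3)=-7/4; μ^(4)=-5/2; μ^(5)=-4; μ^(6)=-16

((0, 1, 0, 0, 0); (0, 0, 0, 2, 0); (0, 1, 1, 1, 1); (0, 0, 0, 1, 1); (2, 0, 0, 0, 0); (0, 0, 1, 0, 0))


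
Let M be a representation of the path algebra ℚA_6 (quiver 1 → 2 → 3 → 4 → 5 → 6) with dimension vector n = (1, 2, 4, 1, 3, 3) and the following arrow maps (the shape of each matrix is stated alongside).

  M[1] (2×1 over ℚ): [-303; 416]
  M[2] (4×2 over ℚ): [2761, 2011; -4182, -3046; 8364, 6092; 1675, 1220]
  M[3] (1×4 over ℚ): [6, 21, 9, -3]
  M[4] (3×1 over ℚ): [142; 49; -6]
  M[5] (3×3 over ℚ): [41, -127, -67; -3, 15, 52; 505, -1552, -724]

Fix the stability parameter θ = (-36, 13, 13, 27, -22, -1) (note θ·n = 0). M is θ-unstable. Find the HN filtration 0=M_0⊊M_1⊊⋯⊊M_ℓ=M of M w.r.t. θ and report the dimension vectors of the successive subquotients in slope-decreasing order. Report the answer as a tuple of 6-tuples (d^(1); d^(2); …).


Barcode: M ≅ I[1,6], I[2,3], I[3,3]^2, I[5,6]^2. HN layers by μ_θ (5 steps, strictly decreasing):
  μ^(1)=13; μ^(2)=6; μ^(3)=-1; μ^(4)=-22; μ^(5)=-36

((0, 1, 3, 0, 0, 0); (0, 1, 1, 1, 1, 1); (0, 0, 0, 0, 0, 2); (0, 0, 0, 0, 2, 0); (1, 0, 0, 0, 0, 0))


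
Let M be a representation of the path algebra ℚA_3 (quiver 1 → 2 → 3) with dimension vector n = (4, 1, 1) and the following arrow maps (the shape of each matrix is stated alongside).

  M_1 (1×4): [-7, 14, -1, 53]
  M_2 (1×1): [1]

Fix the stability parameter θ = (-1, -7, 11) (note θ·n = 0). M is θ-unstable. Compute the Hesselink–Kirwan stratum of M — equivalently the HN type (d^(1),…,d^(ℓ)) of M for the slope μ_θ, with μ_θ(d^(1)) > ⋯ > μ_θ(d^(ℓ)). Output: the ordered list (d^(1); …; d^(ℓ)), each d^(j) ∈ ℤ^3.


Interval decomposition of M: I[1,1]^3, I[1,3].
HN type (ℓ=3): μ^(1)=11; μ^(2)=-1; μ^(3)=-4

((0, 0, 1); (3, 0, 0); (1, 1, 0))
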